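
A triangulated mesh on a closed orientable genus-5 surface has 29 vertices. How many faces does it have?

χ = 2 − 2·5 = -8, and every face is a triangle so 3F = 2E.
V − E + F = -8 with E = 3F/2 gives 29 − (3/2 − 1)·F = -8, so F = 74 and E = 111.

74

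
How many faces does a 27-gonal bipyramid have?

A bipyramid over an n-gon has 2n triangular faces and n + 2 vertices: V = 27 + 2 = 29, E = 3·27 = 81, F = 2·27 = 54.

54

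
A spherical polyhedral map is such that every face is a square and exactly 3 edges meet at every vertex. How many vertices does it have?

Each face has 4 edges and each edge borders two faces, so 2E = 4F.
Each vertex has degree 3, so 3V = 2E and hence V = 4F/3.
Euler: V − E + F = 2 ⇒ (4F/3) − (4F/2) + F = 2.
Multiply by 6: (8 − 12 + 6)F = 12, i.e. 2F = 12.
So F = 6, E = 4·6/2 = 12, V = 4·6/3 = 8.

8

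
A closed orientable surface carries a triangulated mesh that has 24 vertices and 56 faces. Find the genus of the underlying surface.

Every face is a triangle, so 2E = 3·56 = 168, giving E = 84.
χ = V − E + F = 24 − 84 + 56 = -4.
For a closed orientable surface χ = 2 − 2g, so g = (2 − (-4))/2 = 3.

3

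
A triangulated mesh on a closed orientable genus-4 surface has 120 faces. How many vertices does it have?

χ = 2 − 2·4 = -6, and every face is a triangle so 3F = 2E.
E = 3·120/2 = 180. Then V = -6 + E − F = -6 + 180 − 120 = 54.

54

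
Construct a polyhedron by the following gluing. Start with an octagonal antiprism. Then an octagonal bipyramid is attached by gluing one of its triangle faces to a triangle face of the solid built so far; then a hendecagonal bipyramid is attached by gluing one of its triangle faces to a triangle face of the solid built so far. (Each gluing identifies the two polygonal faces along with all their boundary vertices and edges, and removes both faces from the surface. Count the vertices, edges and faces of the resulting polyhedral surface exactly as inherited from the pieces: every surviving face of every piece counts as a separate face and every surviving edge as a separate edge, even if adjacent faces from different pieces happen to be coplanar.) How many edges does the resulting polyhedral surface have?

83

An octagonal antiprism: V=16, E=32, F=18.
Attach an octagonal bipyramid (V=10, E=24, F=16) along a 3-gon: merge 3 vertices and 3 edges, delete both glued faces → V=23, E=53, F=32.
Attach a hendecagonal bipyramid (V=13, E=33, F=22) along a 3-gon: merge 3 vertices and 3 edges, delete both glued faces → V=33, E=83, F=52.
Check: V − E + F = 33 − 83 + 52 = 2.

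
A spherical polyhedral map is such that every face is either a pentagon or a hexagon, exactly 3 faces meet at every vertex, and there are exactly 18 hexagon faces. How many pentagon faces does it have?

Let x be the number of pentagons; then F = 18 + x.
Edge–face incidences: 2E = 6·18 + 5·x = 108 + 5x.
Every vertex has degree 3, so 3V = 2E.
Euler: V − E + F = 2 ⇒ (2E)/3 − E + (18 + x) = 2.
Multiply by 6: 2·(2E) − 3·(2E) + 6·(18 + x) = 12, i.e. 108 + 6x − (108 + 5x) = 12.
Collecting terms: x = 12.
Then 2E = 108 + 5·12 = 168, so E = 84, V = 2E/3 = 56, F = 18 + 12 = 30.

12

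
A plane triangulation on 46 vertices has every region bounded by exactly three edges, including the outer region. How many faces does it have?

In a plane triangulation 3F = 2E and V − E + F = 2, so F = 2V − 4 = 2·46 − 4 = 88.

88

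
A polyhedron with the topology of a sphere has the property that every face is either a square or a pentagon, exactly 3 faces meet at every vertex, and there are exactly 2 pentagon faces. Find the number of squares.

Let x be the number of squares; then F = 2 + x.
Edge–face incidences: 2E = 5·2 + 4·x = 10 + 4x.
Every vertex has degree 3, so 3V = 2E.
Euler: V − E + F = 2 ⇒ (2E)/3 − E + (2 + x) = 2.
Multiply by 6: 2·(2E) − 3·(2E) + 6·(2 + x) = 12, i.e. 12 + 6x − (10 + 4x) = 12.
Collecting terms: 2x + 2 = 12, so 2x = 10, so x = 5.
Then 2E = 10 + 4·5 = 30, so E = 15, V = 2E/3 = 10, F = 2 + 5 = 7.

5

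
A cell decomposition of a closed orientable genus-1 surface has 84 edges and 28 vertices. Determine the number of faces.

For a closed orientable surface of genus 1, χ = 2 − 2·1 = 0.
F = 0 − V + E = 0 − 28 + 84 = 56.

56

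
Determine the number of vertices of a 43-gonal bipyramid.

45

A bipyramid over an n-gon has 2n triangular faces and n + 2 vertices: V = 43 + 2 = 45, E = 3·43 = 129, F = 2·43 = 86.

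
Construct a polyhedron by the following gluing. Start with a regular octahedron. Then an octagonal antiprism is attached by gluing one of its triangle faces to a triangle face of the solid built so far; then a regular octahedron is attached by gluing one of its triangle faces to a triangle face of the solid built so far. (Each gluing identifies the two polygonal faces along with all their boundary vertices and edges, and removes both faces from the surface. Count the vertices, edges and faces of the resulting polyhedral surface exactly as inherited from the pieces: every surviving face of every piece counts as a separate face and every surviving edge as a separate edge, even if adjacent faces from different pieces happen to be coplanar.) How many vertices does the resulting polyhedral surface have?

A regular octahedron: V=6, E=12, F=8.
Attach an octagonal antiprism (V=16, E=32, F=18) along a 3-gon: merge 3 vertices and 3 edges, delete both glued faces → V=19, E=41, F=24.
Attach a regular octahedron (V=6, E=12, F=8) along a 3-gon: merge 3 vertices and 3 edges, delete both glued faces → V=22, E=50, F=30.
Check: V − E + F = 22 − 50 + 30 = 2.

22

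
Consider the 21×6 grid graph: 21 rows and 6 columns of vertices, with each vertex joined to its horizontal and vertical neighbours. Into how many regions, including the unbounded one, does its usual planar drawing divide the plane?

The grid has V = 21·6 = 126 vertices and E = 21·5 + 6·20 = 225 edges.
F = 2 − V + E = 2 − 126 + 225 = 101.

101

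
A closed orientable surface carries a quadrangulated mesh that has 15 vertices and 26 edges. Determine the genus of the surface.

0

Every face is a square and each edge borders two faces, so 4F = 2·26, giving F = 13.
χ = V − E + F = 15 − 26 + 13 = 2.
For a closed orientable surface χ = 2 − 2g, so g = (2 − (2))/2 = 0.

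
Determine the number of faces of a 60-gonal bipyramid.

120

A bipyramid over an n-gon has 2n triangular faces and n + 2 vertices: V = 60 + 2 = 62, E = 3·60 = 180, F = 2·60 = 120.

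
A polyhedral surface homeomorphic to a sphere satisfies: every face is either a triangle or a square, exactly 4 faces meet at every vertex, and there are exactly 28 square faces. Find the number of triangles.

Let x be the number of triangles; then F = 28 + x.
Edge–face incidences: 2E = 4·28 + 3·x = 112 + 3x.
Every vertex has degree 4, so 4V = 2E.
Euler: V − E + F = 2 ⇒ (2E)/4 − E + (28 + x) = 2.
Multiply by 8: 2·(2E) − 4·(2E) + 8·(28 + x) = 16, i.e. 224 + 8x − 2·(112 + 3x) = 16.
Collecting terms: 2x = 16, so x = 8.
Then 2E = 112 + 3·8 = 136, so E = 68, V = 2E/4 = 34, F = 28 + 8 = 36.

8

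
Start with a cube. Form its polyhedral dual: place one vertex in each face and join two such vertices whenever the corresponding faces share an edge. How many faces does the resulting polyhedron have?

8

The base solid has V = 8, E = 12, F = 6.
The dual swaps V and F and preserves E: V′ = F = 6, E′ = E = 12, F′ = V = 8.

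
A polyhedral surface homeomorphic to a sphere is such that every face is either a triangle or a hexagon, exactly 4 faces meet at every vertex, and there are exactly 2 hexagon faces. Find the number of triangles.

12

Let x be the number of triangles; then F = 2 + x.
Edge–face incidences: 2E = 6·2 + 3·x = 12 + 3x.
Every vertex has degree 4, so 4V = 2E.
Euler: V − E + F = 2 ⇒ (2E)/4 − E + (2 + x) = 2.
Multiply by 8: 2·(2E) − 4·(2E) + 8·(2 + x) = 16, i.e. 16 + 8x − 2·(12 + 3x) = 16.
Collecting terms: 2x − 8 = 16, so 2x = 24, so x = 12.
Then 2E = 12 + 3·12 = 48, so E = 24, V = 2E/4 = 12, F = 2 + 12 = 14.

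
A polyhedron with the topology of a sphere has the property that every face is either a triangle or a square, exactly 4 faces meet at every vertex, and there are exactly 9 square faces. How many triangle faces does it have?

8

Let x be the number of triangles; then F = 9 + x.
Edge–face incidences: 2E = 4·9 + 3·x = 36 + 3x.
Every vertex has degree 4, so 4V = 2E.
Euler: V − E + F = 2 ⇒ (2E)/4 − E + (9 + x) = 2.
Multiply by 8: 2·(2E) − 4·(2E) + 8·(9 + x) = 16, i.e. 72 + 8x − 2·(36 + 3x) = 16.
Collecting terms: 2x = 16, so x = 8.
Then 2E = 36 + 3·8 = 60, so E = 30, V = 2E/4 = 15, F = 9 + 8 = 17.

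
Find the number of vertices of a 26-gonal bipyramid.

A bipyramid over an n-gon has 2n triangular faces and n + 2 vertices: V = 26 + 2 = 28, E = 3·26 = 78, F = 2·26 = 52.
Check: V − E + F = 28 − 78 + 52 = 2.

28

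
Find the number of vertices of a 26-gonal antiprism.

52

An antiprism on an n-gon has two n-gon caps and 2n triangles: V = 2·26 = 52, E = 4·26 = 104, F = 2·26 + 2 = 54.
Check: V − E + F = 52 − 104 + 54 = 2.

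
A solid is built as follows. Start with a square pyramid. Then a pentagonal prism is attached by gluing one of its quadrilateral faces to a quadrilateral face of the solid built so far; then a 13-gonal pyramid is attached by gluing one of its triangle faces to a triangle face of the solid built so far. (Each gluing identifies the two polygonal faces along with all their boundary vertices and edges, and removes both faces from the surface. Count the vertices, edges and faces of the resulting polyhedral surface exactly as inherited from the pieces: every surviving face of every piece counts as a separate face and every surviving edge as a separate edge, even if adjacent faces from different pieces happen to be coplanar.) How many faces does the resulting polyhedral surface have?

22

A square pyramid: V=5, E=8, F=5.
Attach a pentagonal prism (V=10, E=15, F=7) along a 4-gon: merge 4 vertices and 4 edges, delete both glued faces → V=11, E=19, F=10.
Attach a 13-gonal pyramid (V=14, E=26, F=14) along a 3-gon: merge 3 vertices and 3 edges, delete both glued faces → V=22, E=42, F=22.
Check: V − E + F = 22 − 42 + 22 = 2.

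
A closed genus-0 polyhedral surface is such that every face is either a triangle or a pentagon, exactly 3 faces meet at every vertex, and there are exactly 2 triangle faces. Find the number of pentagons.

6

Let x be the number of pentagons; then F = 2 + x.
Edge–face incidences: 2E = 3·2 + 5·x = 6 + 5x.
Every vertex has degree 3, so 3V = 2E.
Euler: V − E + F = 2 ⇒ (2E)/3 − E + (2 + x) = 2.
Multiply by 6: 2·(2E) − 3·(2E) + 6·(2 + x) = 12, i.e. 12 + 6x − (6 + 5x) = 12.
Collecting terms: x + 6 = 12, so x = 6.
Then 2E = 6 + 5·6 = 36, so E = 18, V = 2E/3 = 12, F = 2 + 6 = 8.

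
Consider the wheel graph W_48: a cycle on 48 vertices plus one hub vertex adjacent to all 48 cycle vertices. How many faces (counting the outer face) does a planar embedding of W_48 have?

W_48 has V = 48 + 1 = 49 vertices and E = 2·48 = 96 edges.
By Euler's formula F = 2 − V + E = 2 − 49 + 96 = 49.

49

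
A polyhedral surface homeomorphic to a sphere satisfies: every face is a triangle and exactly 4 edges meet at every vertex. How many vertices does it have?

6

Each face has 3 edges and each edge borders two faces, so 2E = 3F.
Each vertex has degree 4, so 4V = 2E and hence V = 3F/4.
Euler: V − E + F = 2 ⇒ (3F/4) − (3F/2) + F = 2.
Multiply by 8: (6 − 12 + 8)F = 16, i.e. 2F = 16.
So F = 8, E = 3·8/2 = 12, V = 3·8/4 = 6.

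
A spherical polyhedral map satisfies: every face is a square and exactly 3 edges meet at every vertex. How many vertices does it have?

8

Each face has 4 edges and each edge borders two faces, so 2E = 4F.
Each vertex has degree 3, so 3V = 2E and hence V = 4F/3.
Euler: V − E + F = 2 ⇒ (4F/3) − (4F/2) + F = 2.
Multiply by 6: (8 − 12 + 6)F = 12, i.e. 2F = 12.
So F = 6, E = 4·6/2 = 12, V = 4·6/3 = 8.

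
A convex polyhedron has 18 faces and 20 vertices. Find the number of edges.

36

Here V − E + F = 2.
E = V + F − (2) = 20 + 18 − (2) = 36.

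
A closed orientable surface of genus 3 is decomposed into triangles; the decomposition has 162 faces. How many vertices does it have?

χ = 2 − 2·3 = -4, and every face is a triangle so 3F = 2E.
E = 3·162/2 = 243. Then V = -4 + E − F = -4 + 243 − 162 = 77.

77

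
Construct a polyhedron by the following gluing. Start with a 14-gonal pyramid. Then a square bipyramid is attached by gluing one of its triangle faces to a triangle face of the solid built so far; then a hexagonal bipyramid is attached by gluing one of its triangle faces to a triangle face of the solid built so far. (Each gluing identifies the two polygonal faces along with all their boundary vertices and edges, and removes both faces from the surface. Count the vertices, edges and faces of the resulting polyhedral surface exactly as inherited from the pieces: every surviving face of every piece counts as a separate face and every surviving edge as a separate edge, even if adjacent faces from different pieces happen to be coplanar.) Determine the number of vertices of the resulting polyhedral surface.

23

A 14-gonal pyramid: V=15, E=28, F=15.
Attach a square bipyramid (V=6, E=12, F=8) along a 3-gon: merge 3 vertices and 3 edges, delete both glued faces → V=18, E=37, F=21.
Attach a hexagonal bipyramid (V=8, E=18, F=12) along a 3-gon: merge 3 vertices and 3 edges, delete both glued faces → V=23, E=52, F=31.
Check: V − E + F = 23 − 52 + 31 = 2.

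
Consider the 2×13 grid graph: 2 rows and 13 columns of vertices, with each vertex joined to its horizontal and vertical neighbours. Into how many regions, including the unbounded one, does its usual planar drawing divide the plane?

13

The grid has V = 2·13 = 26 vertices and E = 2·12 + 13·1 = 37 edges.
F = 2 − V + E = 2 − 26 + 37 = 13.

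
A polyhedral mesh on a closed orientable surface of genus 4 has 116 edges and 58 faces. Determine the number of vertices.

For a closed orientable surface of genus 4, χ = 2 − 2·4 = -6.
V = -6 + E − F = -6 + 116 − 58 = 52.

52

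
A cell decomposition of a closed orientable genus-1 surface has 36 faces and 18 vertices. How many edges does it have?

For a closed orientable surface of genus 1, χ = 2 − 2·1 = 0.
E = V + F − (0) = 18 + 36 − (0) = 54.

54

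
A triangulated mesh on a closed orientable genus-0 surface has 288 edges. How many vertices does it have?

χ = 2 − 2·0 = 2, and every face is a triangle so 3F = 2E.
F = 2E/3 = 192. Then V = 2 + E − F = 2 + 288 − 192 = 98.

98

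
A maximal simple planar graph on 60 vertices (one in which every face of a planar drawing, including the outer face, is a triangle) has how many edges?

174

In a plane triangulation 3F = 2E and V − E + F = 2, so E = 3V − 6 = 3·60 − 6 = 174.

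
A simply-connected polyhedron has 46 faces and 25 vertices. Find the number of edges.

Here V − E + F = 2.
E = V + F − (2) = 25 + 46 − (2) = 69.

69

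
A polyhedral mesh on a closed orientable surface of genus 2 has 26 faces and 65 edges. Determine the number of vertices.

37

For a closed orientable surface of genus 2, χ = 2 − 2·2 = -2.
V = -2 + E − F = -2 + 65 − 26 = 37.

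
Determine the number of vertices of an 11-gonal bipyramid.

A bipyramid over an n-gon has 2n triangular faces and n + 2 vertices: V = 11 + 2 = 13, E = 3·11 = 33, F = 2·11 = 22.

13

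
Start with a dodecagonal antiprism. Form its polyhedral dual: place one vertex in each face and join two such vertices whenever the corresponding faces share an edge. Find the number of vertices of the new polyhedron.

26

The base solid has V = 24, E = 48, F = 26.
The dual swaps V and F and preserves E: V′ = F = 26, E′ = E = 48, F′ = V = 24.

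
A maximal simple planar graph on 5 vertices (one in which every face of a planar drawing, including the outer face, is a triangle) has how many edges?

9

In a plane triangulation 3F = 2E and V − E + F = 2, so E = 3V − 6 = 3·5 − 6 = 9.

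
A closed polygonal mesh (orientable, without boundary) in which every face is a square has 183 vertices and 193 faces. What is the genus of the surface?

6

Every face is a square, so 2E = 4·193 = 772, giving E = 386.
χ = V − E + F = 183 − 386 + 193 = -10.
For a closed orientable surface χ = 2 − 2g, so g = (2 − (-10))/2 = 6.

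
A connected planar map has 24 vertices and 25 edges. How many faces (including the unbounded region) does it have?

Euler's formula for a connected plane graph: V − E + F = 2, so F = 2 − 24 + 25 = 3.

3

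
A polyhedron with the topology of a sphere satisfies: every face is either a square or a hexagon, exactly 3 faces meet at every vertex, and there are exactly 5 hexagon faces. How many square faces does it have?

Let x be the number of squares; then F = 5 + x.
Edge–face incidences: 2E = 6·5 + 4·x = 30 + 4x.
Every vertex has degree 3, so 3V = 2E.
Euler: V − E + F = 2 ⇒ (2E)/3 − E + (5 + x) = 2.
Multiply by 6: 2·(2E) − 3·(2E) + 6·(5 + x) = 12, i.e. 30 + 6x − (30 + 4x) = 12.
Collecting terms: 2x = 12, so x = 6.
Then 2E = 30 + 4·6 = 54, so E = 27, V = 2E/3 = 18, F = 5 + 6 = 11.

6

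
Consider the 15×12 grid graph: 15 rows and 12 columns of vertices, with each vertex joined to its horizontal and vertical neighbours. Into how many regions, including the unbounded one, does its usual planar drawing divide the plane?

The grid has V = 15·12 = 180 vertices and E = 15·11 + 12·14 = 333 edges.
F = 2 − V + E = 2 − 180 + 333 = 155.

155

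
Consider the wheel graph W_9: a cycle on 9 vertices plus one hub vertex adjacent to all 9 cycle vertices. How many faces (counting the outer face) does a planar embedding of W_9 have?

10

W_9 has V = 9 + 1 = 10 vertices and E = 2·9 = 18 edges.
By Euler's formula F = 2 − V + E = 2 − 10 + 18 = 10.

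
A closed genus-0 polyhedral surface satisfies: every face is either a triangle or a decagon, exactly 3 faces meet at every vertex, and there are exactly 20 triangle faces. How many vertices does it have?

Let x be the number of decagons; then F = 20 + x.
Edge–face incidences: 2E = 3·20 + 10·x = 60 + 10x.
Every vertex has degree 3, so 3V = 2E.
Euler: V − E + F = 2 ⇒ (2E)/3 − E + (20 + x) = 2.
Multiply by 6: 2·(2E) − 3·(2E) + 6·(20 + x) = 12, i.e. 120 + 6x − (60 + 10x) = 12.
Collecting terms: −4x + 60 = 12, so −4x = −48, so x = 12.
Then 2E = 60 + 10·12 = 180, so E = 90, V = 2E/3 = 60, F = 20 + 12 = 32.

60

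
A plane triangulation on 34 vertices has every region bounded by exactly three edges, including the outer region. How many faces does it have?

64

In a plane triangulation 3F = 2E and V − E + F = 2, so F = 2V − 4 = 2·34 − 4 = 64.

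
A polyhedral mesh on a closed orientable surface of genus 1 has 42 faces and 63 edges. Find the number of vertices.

For a closed orientable surface of genus 1, χ = 2 − 2·1 = 0.
V = 0 + E − F = 0 + 63 − 42 = 21.

21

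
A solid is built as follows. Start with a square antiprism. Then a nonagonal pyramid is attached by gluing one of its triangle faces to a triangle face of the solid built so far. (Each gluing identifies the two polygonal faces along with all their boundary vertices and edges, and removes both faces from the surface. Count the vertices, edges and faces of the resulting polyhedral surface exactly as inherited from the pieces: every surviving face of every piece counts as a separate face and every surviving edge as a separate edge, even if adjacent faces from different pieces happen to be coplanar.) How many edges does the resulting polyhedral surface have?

31

A square antiprism: V=8, E=16, F=10.
Attach a nonagonal pyramid (V=10, E=18, F=10) along a 3-gon: merge 3 vertices and 3 edges, delete both glued faces → V=15, E=31, F=18.
Check: V − E + F = 15 − 31 + 18 = 2.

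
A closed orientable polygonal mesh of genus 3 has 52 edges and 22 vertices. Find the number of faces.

For a closed orientable surface of genus 3, χ = 2 − 2·3 = -4.
F = -4 − V + E = -4 − 22 + 52 = 26.

26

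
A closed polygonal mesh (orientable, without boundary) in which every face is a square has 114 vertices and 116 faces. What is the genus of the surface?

Every face is a square, so 2E = 4·116 = 464, giving E = 232.
χ = V − E + F = 114 − 232 + 116 = -2.
For a closed orientable surface χ = 2 − 2g, so g = (2 − (-2))/2 = 2.

2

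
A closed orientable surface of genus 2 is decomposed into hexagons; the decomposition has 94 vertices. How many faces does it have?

χ = 2 − 2·2 = -2, and every face is a hexagon so 6F = 2E.
V − E + F = -2 with E = 6F/2 gives 94 − (6/2 − 1)·F = -2, so F = 48 and E = 144.

48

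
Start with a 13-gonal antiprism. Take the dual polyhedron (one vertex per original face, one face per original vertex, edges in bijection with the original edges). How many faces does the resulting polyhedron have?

26

The base solid has V = 26, E = 52, F = 28.
The dual swaps V and F and preserves E: V′ = F = 28, E′ = E = 52, F′ = V = 26.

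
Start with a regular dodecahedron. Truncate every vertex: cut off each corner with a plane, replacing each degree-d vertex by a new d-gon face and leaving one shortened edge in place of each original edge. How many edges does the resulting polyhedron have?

The base solid has V = 20, E = 30, F = 12.
Truncation replaces each original edge-end by a new vertex, so V′ = 2E = 60.
Each original edge survives, and each old vertex of degree d contributes d new edges; summing degrees gives Σd = 2E, so E′ = E + 2E = 3E = 90.
Each original face survives and each original vertex becomes one new face: F′ = F + V = 32.

90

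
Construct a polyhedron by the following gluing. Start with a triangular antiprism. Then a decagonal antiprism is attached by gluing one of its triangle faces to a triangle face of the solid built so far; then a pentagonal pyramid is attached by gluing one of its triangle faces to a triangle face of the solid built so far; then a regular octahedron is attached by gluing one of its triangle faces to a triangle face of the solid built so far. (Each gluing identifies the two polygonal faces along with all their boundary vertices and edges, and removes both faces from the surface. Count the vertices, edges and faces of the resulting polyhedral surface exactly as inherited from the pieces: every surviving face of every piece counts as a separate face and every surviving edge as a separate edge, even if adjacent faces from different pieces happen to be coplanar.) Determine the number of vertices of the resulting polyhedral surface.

29

A triangular antiprism: V=6, E=12, F=8.
Attach a decagonal antiprism (V=20, E=40, F=22) along a 3-gon: merge 3 vertices and 3 edges, delete both glued faces → V=23, E=49, F=28.
Attach a pentagonal pyramid (V=6, E=10, F=6) along a 3-gon: merge 3 vertices and 3 edges, delete both glued faces → V=26, E=56, F=32.
Attach a regular octahedron (V=6, E=12, F=8) along a 3-gon: merge 3 vertices and 3 edges, delete both glued faces → V=29, E=65, F=38.
Check: V − E + F = 29 − 65 + 38 = 2.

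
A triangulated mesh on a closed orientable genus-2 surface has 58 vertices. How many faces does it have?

χ = 2 − 2·2 = -2, and every face is a triangle so 3F = 2E.
V − E + F = -2 with E = 3F/2 gives 58 − (3/2 − 1)·F = -2, so F = 120 and E = 180.

120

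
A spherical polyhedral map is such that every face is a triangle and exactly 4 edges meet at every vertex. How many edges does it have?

12

Each face has 3 edges and each edge borders two faces, so 2E = 3F.
Each vertex has degree 4, so 4V = 2E and hence V = 3F/4.
Euler: V − E + F = 2 ⇒ (3F/4) − (3F/2) + F = 2.
Multiply by 8: (6 − 12 + 8)F = 16, i.e. 2F = 16.
So F = 8, E = 3·8/2 = 12, V = 3·8/4 = 6.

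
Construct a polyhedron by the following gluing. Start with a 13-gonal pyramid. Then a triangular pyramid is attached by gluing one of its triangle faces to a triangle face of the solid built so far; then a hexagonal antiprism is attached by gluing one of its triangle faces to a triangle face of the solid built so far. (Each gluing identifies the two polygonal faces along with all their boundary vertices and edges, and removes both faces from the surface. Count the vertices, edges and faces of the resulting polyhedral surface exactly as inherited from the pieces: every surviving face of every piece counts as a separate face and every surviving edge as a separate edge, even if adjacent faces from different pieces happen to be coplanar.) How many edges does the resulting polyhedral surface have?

A 13-gonal pyramid: V=14, E=26, F=14.
Attach a triangular pyramid (V=4, E=6, F=4) along a 3-gon: merge 3 vertices and 3 edges, delete both glued faces → V=15, E=29, F=16.
Attach a hexagonal antiprism (V=12, E=24, F=14) along a 3-gon: merge 3 vertices and 3 edges, delete both glued faces → V=24, E=50, F=28.
Check: V − E + F = 24 − 50 + 28 = 2.

50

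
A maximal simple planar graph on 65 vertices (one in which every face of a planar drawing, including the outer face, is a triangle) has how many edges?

In a plane triangulation 3F = 2E and V − E + F = 2, so E = 3V − 6 = 3·65 − 6 = 189.

189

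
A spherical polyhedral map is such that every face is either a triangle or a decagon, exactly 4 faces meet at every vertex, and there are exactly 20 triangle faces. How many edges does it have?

Let x be the number of decagons; then F = 20 + x.
Edge–face incidences: 2E = 3·20 + 10·x = 60 + 10x.
Every vertex has degree 4, so 4V = 2E.
Euler: V − E + F = 2 ⇒ (2E)/4 − E + (20 + x) = 2.
Multiply by 8: 2·(2E) − 4·(2E) + 8·(20 + x) = 16, i.e. 160 + 8x − 2·(60 + 10x) = 16.
Collecting terms: −12x + 40 = 16, so −12x = −24, so x = 2.
Then 2E = 60 + 10·2 = 80, so E = 40, V = 2E/4 = 20, F = 20 + 2 = 22.

40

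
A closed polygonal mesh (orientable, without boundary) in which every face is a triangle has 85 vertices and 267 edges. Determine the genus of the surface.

3

Every face is a triangle and each edge borders two faces, so 3F = 2·267, giving F = 178.
χ = V − E + F = 85 − 267 + 178 = -4.
For a closed orientable surface χ = 2 − 2g, so g = (2 − (-4))/2 = 3.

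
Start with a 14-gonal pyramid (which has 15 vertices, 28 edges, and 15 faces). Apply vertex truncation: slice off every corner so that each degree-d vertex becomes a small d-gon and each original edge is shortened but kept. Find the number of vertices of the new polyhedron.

Truncation replaces each original edge-end by a new vertex, so V′ = 2E = 56.
Each original edge survives, and each old vertex of degree d contributes d new edges; summing degrees gives Σd = 2E, so E′ = E + 2E = 3E = 84.
Each original face survives and each original vertex becomes one new face: F′ = F + V = 30.

56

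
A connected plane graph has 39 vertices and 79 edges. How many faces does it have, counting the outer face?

Euler's formula for a connected plane graph: V − E + F = 2, so F = 2 − 39 + 79 = 42.

42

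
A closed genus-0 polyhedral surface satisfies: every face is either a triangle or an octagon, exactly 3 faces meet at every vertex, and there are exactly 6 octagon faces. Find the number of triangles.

Let x be the number of triangles; then F = 6 + x.
Edge–face incidences: 2E = 8·6 + 3·x = 48 + 3x.
Every vertex has degree 3, so 3V = 2E.
Euler: V − E + F = 2 ⇒ (2E)/3 − E + (6 + x) = 2.
Multiply by 6: 2·(2E) − 3·(2E) + 6·(6 + x) = 12, i.e. 36 + 6x − (48 + 3x) = 12.
Collecting terms: 3x − 12 = 12, so 3x = 24, so x = 8.
Then 2E = 48 + 3·8 = 72, so E = 36, V = 2E/3 = 24, F = 6 + 8 = 14.

8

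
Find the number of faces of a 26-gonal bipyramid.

52

A bipyramid over an n-gon has 2n triangular faces and n + 2 vertices: V = 26 + 2 = 28, E = 3·26 = 78, F = 2·26 = 52.
Check: V − E + F = 28 − 78 + 52 = 2.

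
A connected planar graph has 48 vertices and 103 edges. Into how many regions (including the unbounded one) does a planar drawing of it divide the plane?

57

Euler's formula for a connected plane graph: V − E + F = 2, so F = 2 − 48 + 103 = 57.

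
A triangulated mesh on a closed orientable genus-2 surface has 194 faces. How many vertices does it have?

χ = 2 − 2·2 = -2, and every face is a triangle so 3F = 2E.
E = 3·194/2 = 291. Then V = -2 + E − F = -2 + 291 − 194 = 95.

95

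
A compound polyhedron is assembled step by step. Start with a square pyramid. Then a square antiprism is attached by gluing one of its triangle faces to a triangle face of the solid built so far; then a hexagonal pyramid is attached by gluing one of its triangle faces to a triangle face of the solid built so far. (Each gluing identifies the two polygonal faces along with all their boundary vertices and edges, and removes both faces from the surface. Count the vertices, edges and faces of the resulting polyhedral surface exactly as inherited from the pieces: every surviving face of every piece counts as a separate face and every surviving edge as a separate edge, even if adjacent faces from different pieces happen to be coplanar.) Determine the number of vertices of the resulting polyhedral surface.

A square pyramid: V=5, E=8, F=5.
Attach a square antiprism (V=8, E=16, F=10) along a 3-gon: merge 3 vertices and 3 edges, delete both glued faces → V=10, E=21, F=13.
Attach a hexagonal pyramid (V=7, E=12, F=7) along a 3-gon: merge 3 vertices and 3 edges, delete both glued faces → V=14, E=30, F=18.
Check: V − E + F = 14 − 30 + 18 = 2.

14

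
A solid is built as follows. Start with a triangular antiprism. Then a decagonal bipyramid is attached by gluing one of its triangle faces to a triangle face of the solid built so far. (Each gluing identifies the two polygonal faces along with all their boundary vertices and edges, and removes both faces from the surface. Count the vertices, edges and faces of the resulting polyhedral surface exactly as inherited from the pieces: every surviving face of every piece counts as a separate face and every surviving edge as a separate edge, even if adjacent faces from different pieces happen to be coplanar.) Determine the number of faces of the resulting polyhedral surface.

26

A triangular antiprism: V=6, E=12, F=8.
Attach a decagonal bipyramid (V=12, E=30, F=20) along a 3-gon: merge 3 vertices and 3 edges, delete both glued faces → V=15, E=39, F=26.
Check: V − E + F = 15 − 39 + 26 = 2.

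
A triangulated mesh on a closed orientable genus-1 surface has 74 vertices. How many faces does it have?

148

χ = 2 − 2·1 = 0, and every face is a triangle so 3F = 2E.
V − E + F = 0 with E = 3F/2 gives 74 − (3/2 − 1)·F = 0, so F = 148 and E = 222.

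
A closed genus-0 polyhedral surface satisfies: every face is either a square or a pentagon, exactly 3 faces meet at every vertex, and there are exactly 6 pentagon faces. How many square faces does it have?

3

Let x be the number of squares; then F = 6 + x.
Edge–face incidences: 2E = 5·6 + 4·x = 30 + 4x.
Every vertex has degree 3, so 3V = 2E.
Euler: V − E + F = 2 ⇒ (2E)/3 − E + (6 + x) = 2.
Multiply by 6: 2·(2E) − 3·(2E) + 6·(6 + x) = 12, i.e. 36 + 6x − (30 + 4x) = 12.
Collecting terms: 2x + 6 = 12, so 2x = 6, so x = 3.
Then 2E = 30 + 4·3 = 42, so E = 21, V = 2E/3 = 14, F = 6 + 3 = 9.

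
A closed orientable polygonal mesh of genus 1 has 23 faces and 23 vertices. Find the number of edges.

46

For a closed orientable surface of genus 1, χ = 2 − 2·1 = 0.
E = V + F − (0) = 23 + 23 − (0) = 46.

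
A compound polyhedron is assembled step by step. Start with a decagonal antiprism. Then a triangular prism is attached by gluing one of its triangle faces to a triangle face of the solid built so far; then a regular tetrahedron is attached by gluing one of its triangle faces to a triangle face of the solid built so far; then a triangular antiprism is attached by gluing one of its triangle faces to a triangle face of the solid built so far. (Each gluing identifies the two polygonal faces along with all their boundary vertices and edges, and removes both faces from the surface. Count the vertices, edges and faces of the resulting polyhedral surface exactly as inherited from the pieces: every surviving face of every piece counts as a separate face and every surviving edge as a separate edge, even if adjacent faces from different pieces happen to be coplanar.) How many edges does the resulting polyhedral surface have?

A decagonal antiprism: V=20, E=40, F=22.
Attach a triangular prism (V=6, E=9, F=5) along a 3-gon: merge 3 vertices and 3 edges, delete both glued faces → V=23, E=46, F=25.
Attach a regular tetrahedron (V=4, E=6, F=4) along a 3-gon: merge 3 vertices and 3 edges, delete both glued faces → V=24, E=49, F=27.
Attach a triangular antiprism (V=6, E=12, F=8) along a 3-gon: merge 3 vertices and 3 edges, delete both glued faces → V=27, E=58, F=33.
Check: V − E + F = 27 − 58 + 33 = 2.

58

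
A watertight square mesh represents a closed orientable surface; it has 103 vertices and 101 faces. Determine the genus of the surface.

0

Every face is a square, so 2E = 4·101 = 404, giving E = 202.
χ = V − E + F = 103 − 202 + 101 = 2.
For a closed orientable surface χ = 2 − 2g, so g = (2 − (2))/2 = 0.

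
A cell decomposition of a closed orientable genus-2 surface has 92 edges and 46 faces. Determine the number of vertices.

44

For a closed orientable surface of genus 2, χ = 2 − 2·2 = -2.
V = -2 + E − F = -2 + 92 − 46 = 44.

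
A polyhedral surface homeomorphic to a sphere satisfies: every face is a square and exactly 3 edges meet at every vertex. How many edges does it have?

Each face has 4 edges and each edge borders two faces, so 2E = 4F.
Each vertex has degree 3, so 3V = 2E and hence V = 4F/3.
Euler: V − E + F = 2 ⇒ (4F/3) − (4F/2) + F = 2.
Multiply by 6: (8 − 12 + 6)F = 12, i.e. 2F = 12.
So F = 6, E = 4·6/2 = 12, V = 4·6/3 = 8.

12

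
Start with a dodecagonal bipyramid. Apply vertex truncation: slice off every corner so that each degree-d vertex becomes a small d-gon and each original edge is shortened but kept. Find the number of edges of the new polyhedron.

108

The base solid has V = 14, E = 36, F = 24.
Truncation replaces each original edge-end by a new vertex, so V′ = 2E = 72.
Each original edge survives, and each old vertex of degree d contributes d new edges; summing degrees gives Σd = 2E, so E′ = E + 2E = 3E = 108.
Each original face survives and each original vertex becomes one new face: F′ = F + V = 38.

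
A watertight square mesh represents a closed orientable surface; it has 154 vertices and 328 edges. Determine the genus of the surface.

Every face is a square and each edge borders two faces, so 4F = 2·328, giving F = 164.
χ = V − E + F = 154 − 328 + 164 = -10.
For a closed orientable surface χ = 2 − 2g, so g = (2 − (-10))/2 = 6.

6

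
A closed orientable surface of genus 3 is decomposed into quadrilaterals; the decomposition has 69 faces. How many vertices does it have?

65

χ = 2 − 2·3 = -4, and every face is a square so 4F = 2E.
E = 4·69/2 = 138. Then V = -4 + E − F = -4 + 138 − 69 = 65.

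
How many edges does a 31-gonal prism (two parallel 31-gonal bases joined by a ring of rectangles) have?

93

A prism on an n-gon has two n-gon bases and n rectangular sides: V = 2·31 = 62, E = 3·31 = 93, F = 31 + 2 = 33.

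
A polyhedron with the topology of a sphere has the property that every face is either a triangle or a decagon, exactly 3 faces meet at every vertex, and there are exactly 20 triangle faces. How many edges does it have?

90

Let x be the number of decagons; then F = 20 + x.
Edge–face incidences: 2E = 3·20 + 10·x = 60 + 10x.
Every vertex has degree 3, so 3V = 2E.
Euler: V − E + F = 2 ⇒ (2E)/3 − E + (20 + x) = 2.
Multiply by 6: 2·(2E) − 3·(2E) + 6·(20 + x) = 12, i.e. 120 + 6x − (60 + 10x) = 12.
Collecting terms: −4x + 60 = 12, so −4x = −48, so x = 12.
Then 2E = 60 + 10·12 = 180, so E = 90, V = 2E/3 = 60, F = 20 + 12 = 32.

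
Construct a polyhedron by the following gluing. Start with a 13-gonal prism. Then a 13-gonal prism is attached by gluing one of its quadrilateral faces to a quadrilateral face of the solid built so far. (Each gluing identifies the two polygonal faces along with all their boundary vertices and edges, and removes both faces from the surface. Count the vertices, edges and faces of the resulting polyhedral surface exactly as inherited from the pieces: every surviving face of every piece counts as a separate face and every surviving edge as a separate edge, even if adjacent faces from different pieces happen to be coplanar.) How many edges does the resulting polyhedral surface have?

74

A 13-gonal prism: V=26, E=39, F=15.
Attach a 13-gonal prism (V=26, E=39, F=15) along a 4-gon: merge 4 vertices and 4 edges, delete both glued faces → V=48, E=74, F=28.
Check: V − E + F = 48 − 74 + 28 = 2.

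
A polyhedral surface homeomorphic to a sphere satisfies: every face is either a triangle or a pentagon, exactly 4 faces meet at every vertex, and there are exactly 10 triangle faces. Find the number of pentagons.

2

Let x be the number of pentagons; then F = 10 + x.
Edge–face incidences: 2E = 3·10 + 5·x = 30 + 5x.
Every vertex has degree 4, so 4V = 2E.
Euler: V − E + F = 2 ⇒ (2E)/4 − E + (10 + x) = 2.
Multiply by 8: 2·(2E) − 4·(2E) + 8·(10 + x) = 16, i.e. 80 + 8x − 2·(30 + 5x) = 16.
Collecting terms: −2x + 20 = 16, so −2x = −4, so x = 2.
Then 2E = 30 + 5·2 = 40, so E = 20, V = 2E/4 = 10, F = 10 + 2 = 12.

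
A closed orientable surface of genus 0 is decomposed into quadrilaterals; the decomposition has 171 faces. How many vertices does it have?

173

χ = 2 − 2·0 = 2, and every face is a square so 4F = 2E.
E = 4·171/2 = 342. Then V = 2 + E − F = 2 + 342 − 171 = 173.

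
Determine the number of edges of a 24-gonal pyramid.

A pyramid on an n-gon base has one n-gon and n triangles: V = 24 + 1 = 25, E = 2·24 = 48, F = 24 + 1 = 25.

48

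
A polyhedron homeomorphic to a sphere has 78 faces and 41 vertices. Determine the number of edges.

117

Here V − E + F = 2.
E = V + F − (2) = 41 + 78 − (2) = 117.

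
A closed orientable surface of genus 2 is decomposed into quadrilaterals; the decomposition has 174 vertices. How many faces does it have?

χ = 2 − 2·2 = -2, and every face is a square so 4F = 2E.
V − E + F = -2 with E = 4F/2 gives 174 − (4/2 − 1)·F = -2, so F = 176 and E = 352.

176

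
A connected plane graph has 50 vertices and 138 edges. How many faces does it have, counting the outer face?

Euler's formula for a connected plane graph: V − E + F = 2, so F = 2 − 50 + 138 = 90.

90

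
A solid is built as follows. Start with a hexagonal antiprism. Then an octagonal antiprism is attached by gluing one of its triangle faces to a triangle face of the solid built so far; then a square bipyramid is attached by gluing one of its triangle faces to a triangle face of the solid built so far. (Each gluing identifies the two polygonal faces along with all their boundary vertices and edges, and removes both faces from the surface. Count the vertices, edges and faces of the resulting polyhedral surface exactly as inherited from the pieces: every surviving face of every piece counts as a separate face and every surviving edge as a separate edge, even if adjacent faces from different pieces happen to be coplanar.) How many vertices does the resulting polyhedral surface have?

A hexagonal antiprism: V=12, E=24, F=14.
Attach an octagonal antiprism (V=16, E=32, F=18) along a 3-gon: merge 3 vertices and 3 edges, delete both glued faces → V=25, E=53, F=30.
Attach a square bipyramid (V=6, E=12, F=8) along a 3-gon: merge 3 vertices and 3 edges, delete both glued faces → V=28, E=62, F=36.
Check: V − E + F = 28 − 62 + 36 = 2.

28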